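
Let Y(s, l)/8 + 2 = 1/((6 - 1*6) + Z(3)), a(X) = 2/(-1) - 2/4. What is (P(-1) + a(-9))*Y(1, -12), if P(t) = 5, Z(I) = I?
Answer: -100/3 ≈ -33.333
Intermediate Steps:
a(X) = -5/2 (a(X) = 2*(-1) - 2*¼ = -2 - ½ = -5/2)
Y(s, l) = -40/3 (Y(s, l) = -16 + 8/((6 - 1*6) + 3) = -16 + 8/((6 - 6) + 3) = -16 + 8/(0 + 3) = -16 + 8/3 = -40/3)
(P(-1) + a(-9))*Y(1, -12) = (5 - 5/2)*(-40/3) = (5/2)*(-40/3) = -100/3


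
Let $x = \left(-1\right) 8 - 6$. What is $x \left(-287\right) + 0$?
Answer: $4018$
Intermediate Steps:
$x = -14$ ($x = -8 - 6 = -14$)
$x \left(-287\right) + 0 = \left(-14\right) \left(-287\right) + 0 = 4018 + 0 = 4018$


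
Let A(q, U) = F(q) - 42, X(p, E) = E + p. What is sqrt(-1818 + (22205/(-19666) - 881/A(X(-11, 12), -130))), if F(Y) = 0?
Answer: I*sqrt(76672087793070)/206493 ≈ 42.405*I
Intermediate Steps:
A(q, U) = -42 (A(q, U) = 0 - 42 = -42)
sqrt(-1818 + (22205/(-19666) - 881/A(X(-11, 12), -130))) = sqrt(-1818 + (22205/(-19666) - 881/(-42))) = sqrt(-1818 + (22205*(-1/19666) - 881*(-1/42))) = sqrt(-1818 + (-22205/19666 + 881/42)) = sqrt(-1818 + 4098284/206493) = sqrt(-371305990/206493) = I*sqrt(76672087793070)/206493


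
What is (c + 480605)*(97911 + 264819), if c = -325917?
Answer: 56109978240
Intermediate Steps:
(c + 480605)*(97911 + 264819) = (-325917 + 480605)*(97911 + 264819) = 154688*362730 = 56109978240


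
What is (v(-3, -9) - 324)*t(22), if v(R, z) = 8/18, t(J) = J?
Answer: -64064/9 ≈ -7118.2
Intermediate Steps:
v(R, z) = 4/9 (v(R, z) = 8*(1/18) = 4/9)
(v(-3, -9) - 324)*t(22) = (4/9 - 324)*22 = -2912/9*22 = -64064/9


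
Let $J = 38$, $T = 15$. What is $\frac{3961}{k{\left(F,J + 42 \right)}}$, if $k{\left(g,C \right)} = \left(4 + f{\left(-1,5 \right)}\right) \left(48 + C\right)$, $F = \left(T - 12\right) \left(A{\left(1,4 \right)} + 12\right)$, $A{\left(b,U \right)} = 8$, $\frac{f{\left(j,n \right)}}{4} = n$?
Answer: $\frac{3961}{3072} \approx 1.2894$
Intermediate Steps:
$f{\left(j,n \right)} = 4 n$
$F = 60$ ($F = \left(15 - 12\right) \left(8 + 12\right) = 3 \cdot 20 = 60$)
$k{\left(g,C \right)} = 1152 + 24 C$ ($k{\left(g,C \right)} = \left(4 + 4 \cdot 5\right) \left(48 + C\right) = \left(4 + 20\right) \left(48 + C\right) = 24 \left(48 + C\right) = 1152 + 24 C$)
$\frac{3961}{k{\left(F,J + 42 \right)}} = \frac{3961}{1152 + 24 \left(38 + 42\right)} = \frac{3961}{1152 + 24 \cdot 80} = \frac{3961}{1152 + 1920} = \frac{3961}{3072}$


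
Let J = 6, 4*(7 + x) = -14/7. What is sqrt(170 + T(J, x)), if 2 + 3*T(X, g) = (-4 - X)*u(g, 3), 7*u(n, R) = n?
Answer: sqrt(76251)/21 ≈ 13.149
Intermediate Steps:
u(n, R) = n/7
x = -15/2 (x = -7 + (-14/7)/4 = -7 + (-14*1/7)/4 = -7 + (1/4)*(-2) = -7 - 1/2 = -15/2 ≈ -7.5000)
T(X, g) = -2/3 + g*(-4 - X)/21 (T(X, g) = -2/3 + ((-4 - X)*(g/7))/3 = -2/3 + (g*(-4 - X)/7)/3 = -2/3 + g*(-4 - X)/21)
sqrt(170 + T(J, x)) = sqrt(170 + (-2/3 - 4/21*(-15/2) - 1/21*6*(-15/2))) = sqrt(170 + (-2/3 + 10/7 + 15/7)) = sqrt(170 + 61/21) = sqrt(3631/21) = sqrt(76251)/21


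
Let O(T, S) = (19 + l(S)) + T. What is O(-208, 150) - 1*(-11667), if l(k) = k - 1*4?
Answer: 11624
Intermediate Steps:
l(k) = -4 + k (l(k) = k - 4 = -4 + k)
O(T, S) = 15 + S + T (O(T, S) = (19 + (-4 + S)) + T = (15 + S) + T = 15 + S + T)
O(-208, 150) - 1*(-11667) = (15 + 150 - 208) - 1*(-11667) = -43 + 11667 = 11624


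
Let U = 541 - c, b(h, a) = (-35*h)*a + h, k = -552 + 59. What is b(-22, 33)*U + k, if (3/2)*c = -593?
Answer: 71313413/3 ≈ 2.3771e+7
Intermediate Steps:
c = -1186/3 (c = (2/3)*(-593) = -1186/3 ≈ -395.33)
k = -493
b(h, a) = h - 35*a*h (b(h, a) = -35*a*h + h = h - 35*a*h)
U = 2809/3 (U = 541 - 1*(-1186/3) = 541 + 1186/3 = 2809/3 ≈ 936.33)
b(-22, 33)*U + k = -22*(1 - 35*33)*(2809/3) - 493 = -22*(1 - 1155)*(2809/3) - 493 = -22*(-1154)*(2809/3) - 493 = 25388*(2809/3) - 493 = 71314892/3 - 493 = 71313413/3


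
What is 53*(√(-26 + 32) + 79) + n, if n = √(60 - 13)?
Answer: 4187 + √47 + 53*√6 ≈ 4323.7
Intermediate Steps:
n = √47 ≈ 6.8557
53*(√(-26 + 32) + 79) + n = 53*(√(-26 + 32) + 79) + √47 = 53*(√6 + 79) + √47 = 53*(79 + √6) + √47 = (4187 + 53*√6) + √47 = 4187 + √47 + 53*√6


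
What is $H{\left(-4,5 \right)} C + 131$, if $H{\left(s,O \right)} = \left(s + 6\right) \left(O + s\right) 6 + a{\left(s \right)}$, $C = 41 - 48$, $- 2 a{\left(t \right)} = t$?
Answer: $33$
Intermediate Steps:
$a{\left(t \right)} = - \frac{t}{2}$
$C = -7$ ($C = 41 - 48 = -7$)
$H{\left(s,O \right)} = - \frac{s}{2} + 6 \left(6 + s\right) \left(O + s\right)$ ($H{\left(s,O \right)} = \left(s + 6\right) \left(O + s\right) 6 - \frac{s}{2} = \left(6 + s\right) \left(O + s\right) 6 - \frac{s}{2} = 6 \left(6 + s\right) \left(O + s\right) - \frac{s}{2} = - \frac{s}{2} + 6 \left(6 + s\right) \left(O + s\right)$)
$H{\left(-4,5 \right)} C + 131 = \left(6 \left(-4\right)^{2} + 36 \cdot 5 + \frac{71}{2} \left(-4\right) + 6 \cdot 5 \left(-4\right)\right) \left(-7\right) + 131 = \left(6 \cdot 16 + 180 - 142 - 120\right) \left(-7\right) + 131 = \left(96 + 180 - 142 - 120\right) \left(-7\right) + 131 = 14 \left(-7\right) + 131 = -98 + 131 = 33$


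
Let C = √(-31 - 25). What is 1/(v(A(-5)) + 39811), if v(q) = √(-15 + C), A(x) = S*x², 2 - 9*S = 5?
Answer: 1/(39811 + √(-15 + 2*I*√14)) ≈ 2.5118e-5 - 2.5e-9*I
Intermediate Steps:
S = -⅓ (S = 2/9 - ⅑*5 = 2/9 - 5/9 = -⅓ ≈ -0.33333)
C = 2*I*√14 (C = √(-56) = 2*I*√14 ≈ 7.4833*I)
A(x) = -x²/3
v(q) = √(-15 + 2*I*√14)
1/(v(A(-5)) + 39811) = 1/(√(-15 + 2*I*√14) + 39811) = 1/(39811 + √(-15 + 2*I*√14))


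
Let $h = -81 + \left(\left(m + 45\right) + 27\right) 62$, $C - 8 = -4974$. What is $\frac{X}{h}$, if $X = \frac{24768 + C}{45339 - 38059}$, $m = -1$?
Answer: $\frac{9901}{15728440} \approx 0.0006295$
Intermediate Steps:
$C = -4966$ ($C = 8 - 4974 = -4966$)
$h = 4321$ ($h = -81 + \left(\left(-1 + 45\right) + 27\right) 62 = -81 + \left(44 + 27\right) 62 = -81 + 71 \cdot 62 = -81 + 4402 = 4321$)
$X = \frac{9901}{3640}$ ($X = \frac{24768 - 4966}{45339 - 38059} = \frac{19802}{7280} = 19802 \cdot \frac{1}{7280} = \frac{9901}{3640} \approx 2.7201$)
$\frac{X}{h} = \frac{9901}{3640 \cdot 4321} = \frac{9901}{3640} \cdot \frac{1}{4321} = \frac{9901}{15728440}$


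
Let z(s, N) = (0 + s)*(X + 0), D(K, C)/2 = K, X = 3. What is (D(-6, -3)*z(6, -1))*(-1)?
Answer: 216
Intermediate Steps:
D(K, C) = 2*K
z(s, N) = 3*s (z(s, N) = (0 + s)*(3 + 0) = s*3 = 3*s)
(D(-6, -3)*z(6, -1))*(-1) = ((2*(-6))*(3*6))*(-1) = -12*18*(-1) = -216*(-1) = 216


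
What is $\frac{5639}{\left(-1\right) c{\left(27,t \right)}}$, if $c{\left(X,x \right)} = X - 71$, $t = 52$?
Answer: $\frac{5639}{44} \approx 128.16$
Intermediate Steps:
$c{\left(X,x \right)} = -71 + X$
$\frac{5639}{\left(-1\right) c{\left(27,t \right)}} = \frac{5639}{\left(-1\right) \left(-71 + 27\right)} = \frac{5639}{\left(-1\right) \left(-44\right)} = \frac{5639}{44}$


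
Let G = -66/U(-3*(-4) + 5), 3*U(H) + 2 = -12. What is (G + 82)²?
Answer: 452929/49 ≈ 9243.5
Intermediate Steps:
U(H) = -14/3 (U(H) = -⅔ + (⅓)*(-12) = -⅔ - 4 = -14/3)
G = 99/7 (G = -66/(-14/3) = -66*(-3/14) = 99/7 ≈ 14.143)
(G + 82)² = (99/7 + 82)² = (673/7)² = 452929/49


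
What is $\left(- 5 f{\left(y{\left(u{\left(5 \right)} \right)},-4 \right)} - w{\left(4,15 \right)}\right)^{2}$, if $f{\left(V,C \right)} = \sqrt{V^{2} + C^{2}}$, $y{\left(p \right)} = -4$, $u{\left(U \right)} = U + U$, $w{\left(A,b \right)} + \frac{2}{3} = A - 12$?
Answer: $\frac{7876}{9} - \frac{1040 \sqrt{2}}{3} \approx 384.85$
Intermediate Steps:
$w{\left(A,b \right)} = - \frac{38}{3} + A$ ($w{\left(A,b \right)} = - \frac{2}{3} + \left(A - 12\right) = - \frac{2}{3} + \left(-12 + A\right) = - \frac{38}{3} + A$)
$u{\left(U \right)} = 2 U$
$f{\left(V,C \right)} = \sqrt{C^{2} + V^{2}}$
$\left(- 5 f{\left(y{\left(u{\left(5 \right)} \right)},-4 \right)} - w{\left(4,15 \right)}\right)^{2} = \left(- 5 \sqrt{\left(-4\right)^{2} + \left(-4\right)^{2}} - \left(- \frac{38}{3} + 4\right)\right)^{2} = \left(- 5 \sqrt{16 + 16} - - \frac{26}{3}\right)^{2} = \left(- 5 \sqrt{32} + \frac{26}{3}\right)^{2} = \left(- 5 \cdot 4 \sqrt{2} + \frac{26}{3}\right)^{2} = \left(- 20 \sqrt{2} + \frac{26}{3}\right)^{2} = \left(\frac{26}{3} - 20 \sqrt{2}\right)^{2}$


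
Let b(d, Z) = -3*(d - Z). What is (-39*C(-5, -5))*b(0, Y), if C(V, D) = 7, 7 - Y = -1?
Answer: -6552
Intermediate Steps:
Y = 8 (Y = 7 - 1*(-1) = 7 + 1 = 8)
b(d, Z) = -3*d + 3*Z
(-39*C(-5, -5))*b(0, Y) = (-39*7)*(-3*0 + 3*8) = -273*(0 + 24) = -273*24 = -6552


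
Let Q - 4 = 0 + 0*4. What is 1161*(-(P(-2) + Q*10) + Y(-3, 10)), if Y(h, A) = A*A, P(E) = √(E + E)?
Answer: 69660 - 2322*I ≈ 69660.0 - 2322.0*I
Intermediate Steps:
P(E) = √2*√E (P(E) = √(2*E) = √2*√E)
Q = 4 (Q = 4 + (0 + 0*4) = 4 + (0 + 0) = 4 + 0 = 4)
Y(h, A) = A²
1161*(-(P(-2) + Q*10) + Y(-3, 10)) = 1161*(-(√2*√(-2) + 4*10) + 10²) = 1161*(-(√2*(I*√2) + 40) + 100) = 1161*(-(2*I + 40) + 100) = 1161*(-(40 + 2*I) + 100) = 1161*((-40 - 2*I) + 100) = 1161*(60 - 2*I) = 69660 - 2322*I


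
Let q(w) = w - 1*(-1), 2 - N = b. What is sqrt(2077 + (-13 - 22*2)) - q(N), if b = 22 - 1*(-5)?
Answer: 24 + 2*sqrt(505) ≈ 68.944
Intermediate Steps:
b = 27 (b = 22 + 5 = 27)
N = -25 (N = 2 - 1*27 = 2 - 27 = -25)
q(w) = 1 + w (q(w) = w + 1 = 1 + w)
sqrt(2077 + (-13 - 22*2)) - q(N) = sqrt(2077 + (-13 - 22*2)) - (1 - 25) = sqrt(2077 + (-13 - 44)) - 1*(-24) = sqrt(2077 - 57) + 24 = sqrt(2020) + 24 = 2*sqrt(505) + 24 = 24 + 2*sqrt(505)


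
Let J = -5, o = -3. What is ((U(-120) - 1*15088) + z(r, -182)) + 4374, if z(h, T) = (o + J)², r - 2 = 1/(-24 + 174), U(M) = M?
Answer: -10770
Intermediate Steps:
r = 301/150 (r = 2 + 1/(-24 + 174) = 2 + 1/150 = 301/150 ≈ 2.0067)
z(h, T) = 64 (z(h, T) = (-3 - 5)² = (-8)² = 64)
((U(-120) - 1*15088) + z(r, -182)) + 4374 = ((-120 - 1*15088) + 64) + 4374 = ((-120 - 15088) + 64) + 4374 = (-15208 + 64) + 4374 = -15144 + 4374 = -10770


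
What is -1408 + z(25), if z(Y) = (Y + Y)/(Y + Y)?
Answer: -1407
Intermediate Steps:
z(Y) = 1 (z(Y) = (2*Y)/((2*Y)) = (2*Y)*(1/(2*Y)) = 1)
-1408 + z(25) = -1408 + 1 = -1407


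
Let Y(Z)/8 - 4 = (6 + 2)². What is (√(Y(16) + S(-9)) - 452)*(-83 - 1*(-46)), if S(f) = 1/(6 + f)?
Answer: 16724 - 37*√4893/3 ≈ 15861.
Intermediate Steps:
Y(Z) = 544 (Y(Z) = 32 + 8*(6 + 2)² = 32 + 8*8² = 32 + 8*64 = 32 + 512 = 544)
(√(Y(16) + S(-9)) - 452)*(-83 - 1*(-46)) = (√(544 + 1/(6 - 9)) - 452)*(-83 - 1*(-46)) = (√(544 + 1/(-3)) - 452)*(-83 + 46) = (√(544 - ⅓) - 452)*(-37) = (√(1631/3) - 452)*(-37) = (√4893/3 - 452)*(-37) = (-452 + √4893/3)*(-37) = 16724 - 37*√4893/3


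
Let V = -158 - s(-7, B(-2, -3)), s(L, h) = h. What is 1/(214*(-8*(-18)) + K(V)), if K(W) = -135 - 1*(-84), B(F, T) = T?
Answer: 1/30765 ≈ 3.2504e-5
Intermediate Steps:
V = -155 (V = -158 - 1*(-3) = -158 + 3 = -155)
K(W) = -51 (K(W) = -135 + 84 = -51)
1/(214*(-8*(-18)) + K(V)) = 1/(214*(-8*(-18)) - 51) = 1/(214*144 - 51) = 1/(30816 - 51) = 1/30765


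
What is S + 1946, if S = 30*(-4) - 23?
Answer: 1803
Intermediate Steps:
S = -143 (S = -120 - 23 = -143)
S + 1946 = -143 + 1946 = 1803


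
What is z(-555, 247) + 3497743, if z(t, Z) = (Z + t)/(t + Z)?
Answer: 3497744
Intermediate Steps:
z(t, Z) = 1 (z(t, Z) = (Z + t)/(Z + t) = 1)
z(-555, 247) + 3497743 = 1 + 3497743 = 3497744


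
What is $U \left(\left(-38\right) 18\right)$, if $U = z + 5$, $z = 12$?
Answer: $-11628$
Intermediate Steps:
$U = 17$ ($U = 12 + 5 = 17$)
$U \left(\left(-38\right) 18\right) = 17 \left(\left(-38\right) 18\right) = 17 \left(-684\right) = -11628$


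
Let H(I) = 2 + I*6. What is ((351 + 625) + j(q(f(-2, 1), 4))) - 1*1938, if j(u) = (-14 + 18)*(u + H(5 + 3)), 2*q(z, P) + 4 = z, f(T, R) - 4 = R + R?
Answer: -758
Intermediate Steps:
f(T, R) = 4 + 2*R (f(T, R) = 4 + (R + R) = 4 + 2*R)
q(z, P) = -2 + z/2
H(I) = 2 + 6*I
j(u) = 200 + 4*u (j(u) = (-14 + 18)*(u + (2 + 6*(5 + 3))) = 4*(u + (2 + 6*8)) = 4*(u + (2 + 48)) = 4*(u + 50) = 4*(50 + u) = 200 + 4*u)
((351 + 625) + j(q(f(-2, 1), 4))) - 1*1938 = ((351 + 625) + (200 + 4*(-2 + (4 + 2*1)/2))) - 1*1938 = (976 + (200 + 4*(-2 + (4 + 2)/2))) - 1938 = (976 + (200 + 4*(-2 + (½)*6))) - 1938 = (976 + (200 + 4*(-2 + 3))) - 1938 = (976 + (200 + 4*1)) - 1938 = (976 + (200 + 4)) - 1938 = (976 + 204) - 1938 = 1180 - 1938 = -758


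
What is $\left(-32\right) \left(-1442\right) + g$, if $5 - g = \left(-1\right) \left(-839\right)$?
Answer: $45310$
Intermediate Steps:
$g = -834$ ($g = 5 - \left(-1\right) \left(-839\right) = 5 - 839 = -834$)
$\left(-32\right) \left(-1442\right) + g = \left(-32\right) \left(-1442\right) - 834 = 46144 - 834 = 45310$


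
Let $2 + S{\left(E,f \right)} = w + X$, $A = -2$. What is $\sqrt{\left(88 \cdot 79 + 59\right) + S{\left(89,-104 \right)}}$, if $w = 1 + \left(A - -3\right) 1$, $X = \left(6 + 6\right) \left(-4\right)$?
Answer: $\sqrt{6963} \approx 83.445$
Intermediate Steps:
$X = -48$ ($X = 12 \left(-4\right) = -48$)
$w = 2$ ($w = 1 + \left(-2 - -3\right) 1 = 1 + \left(-2 + 3\right) 1 = 1 + 1 \cdot 1 = 1 + 1 = 2$)
$S{\left(E,f \right)} = -48$ ($S{\left(E,f \right)} = -2 + \left(2 - 48\right) = -2 - 46 = -48$)
$\sqrt{\left(88 \cdot 79 + 59\right) + S{\left(89,-104 \right)}} = \sqrt{\left(88 \cdot 79 + 59\right) - 48} = \sqrt{\left(6952 + 59\right) - 48} = \sqrt{7011 - 48} = \sqrt{6963}$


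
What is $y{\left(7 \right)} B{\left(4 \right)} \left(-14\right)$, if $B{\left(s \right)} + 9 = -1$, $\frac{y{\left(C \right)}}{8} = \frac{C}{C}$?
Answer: $1120$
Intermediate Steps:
$y{\left(C \right)} = 8$ ($y{\left(C \right)} = 8 \frac{C}{C} = 8 \cdot 1 = 8$)
$B{\left(s \right)} = -10$ ($B{\left(s \right)} = -9 - 1 = -10$)
$y{\left(7 \right)} B{\left(4 \right)} \left(-14\right) = 8 \left(-10\right) \left(-14\right) = \left(-80\right) \left(-14\right) = 1120$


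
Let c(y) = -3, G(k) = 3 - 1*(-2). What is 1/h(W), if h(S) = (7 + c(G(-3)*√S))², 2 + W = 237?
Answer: 1/16 ≈ 0.062500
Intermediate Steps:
W = 235 (W = -2 + 237 = 235)
G(k) = 5 (G(k) = 3 + 2 = 5)
h(S) = 16 (h(S) = (7 - 3)² = 4² = 16)
1/h(W) = 1/16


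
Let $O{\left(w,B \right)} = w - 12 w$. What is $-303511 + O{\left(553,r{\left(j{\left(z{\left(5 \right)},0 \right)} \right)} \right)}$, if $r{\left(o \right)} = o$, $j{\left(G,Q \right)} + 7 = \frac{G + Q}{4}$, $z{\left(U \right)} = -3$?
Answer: $-309594$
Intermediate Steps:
$j{\left(G,Q \right)} = -7 + \frac{G}{4} + \frac{Q}{4}$ ($j{\left(G,Q \right)} = -7 + \frac{G + Q}{4} = -7 + \left(G + Q\right) \frac{1}{4} = -7 + \left(\frac{G}{4} + \frac{Q}{4}\right) = -7 + \frac{G}{4} + \frac{Q}{4}$)
$O{\left(w,B \right)} = - 11 w$
$-303511 + O{\left(553,r{\left(j{\left(z{\left(5 \right)},0 \right)} \right)} \right)} = -303511 - 6083 = -309594$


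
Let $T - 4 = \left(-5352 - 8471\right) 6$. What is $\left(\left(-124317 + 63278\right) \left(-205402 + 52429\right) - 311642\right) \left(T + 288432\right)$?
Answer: $1918736327162890$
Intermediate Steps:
$T = -82934$ ($T = 4 + \left(-5352 - 8471\right) 6 = 4 - 82938 = -82934$)
$\left(\left(-124317 + 63278\right) \left(-205402 + 52429\right) - 311642\right) \left(T + 288432\right) = \left(\left(-124317 + 63278\right) \left(-205402 + 52429\right) - 311642\right) \left(-82934 + 288432\right) = \left(\left(-61039\right) \left(-152973\right) - 311642\right) 205498 = \left(9337318947 - 311642\right) 205498 = 9337007305 \cdot 205498 = 1918736327162890$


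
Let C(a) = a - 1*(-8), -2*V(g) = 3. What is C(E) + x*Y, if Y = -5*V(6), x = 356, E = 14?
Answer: 2692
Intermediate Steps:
V(g) = -3/2 (V(g) = -½*3 = -3/2)
C(a) = 8 + a (C(a) = a + 8 = 8 + a)
Y = 15/2 (Y = -5*(-3/2) = 15/2 ≈ 7.5000)
C(E) + x*Y = (8 + 14) + 356*(15/2) = 22 + 2670 = 2692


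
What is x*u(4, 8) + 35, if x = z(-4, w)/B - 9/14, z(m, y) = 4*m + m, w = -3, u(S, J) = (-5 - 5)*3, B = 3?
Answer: 1780/7 ≈ 254.29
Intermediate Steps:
u(S, J) = -30 (u(S, J) = -10*3 = -30)
z(m, y) = 5*m
x = -307/42 (x = (5*(-4))/3 - 9/14 = -20*⅓ - 9*1/14 = -20/3 - 9/14 = -307/42 ≈ -7.3095)
x*u(4, 8) + 35 = -307/42*(-30) + 35 = 1535/7 + 35 = 1780/7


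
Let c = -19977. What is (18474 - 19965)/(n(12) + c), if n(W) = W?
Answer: 497/6655 ≈ 0.074681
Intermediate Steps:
(18474 - 19965)/(n(12) + c) = (18474 - 19965)/(12 - 19977) = -1491/(-19965) = -1491*(-1/19965) = 497/6655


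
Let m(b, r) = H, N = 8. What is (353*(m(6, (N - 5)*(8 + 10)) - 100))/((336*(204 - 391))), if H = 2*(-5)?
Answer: 1765/2856 ≈ 0.61800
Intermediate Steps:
H = -10
m(b, r) = -10
(353*(m(6, (N - 5)*(8 + 10)) - 100))/((336*(204 - 391))) = (353*(-10 - 100))/((336*(204 - 391))) = (353*(-110))/((336*(-187))) = -38830/(-62832) = -38830*(-1/62832) = 1765/2856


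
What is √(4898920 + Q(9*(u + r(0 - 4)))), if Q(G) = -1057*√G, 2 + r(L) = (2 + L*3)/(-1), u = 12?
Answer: √(4898920 - 6342*√5) ≈ 2210.1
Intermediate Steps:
r(L) = -4 - 3*L (r(L) = -2 + (2 + L*3)/(-1) = -2 + (2 + 3*L)*(-1) = -2 + (-2 - 3*L) = -4 - 3*L)
√(4898920 + Q(9*(u + r(0 - 4)))) = √(4898920 - 1057*3*√(12 + (-4 - 3*(0 - 4)))) = √(4898920 - 1057*3*√(12 + (-4 - 3*(-4)))) = √(4898920 - 1057*3*√(12 + (-4 + 12))) = √(4898920 - 1057*3*√(12 + 8)) = √(4898920 - 1057*6*√5) = √(4898920 - 6342*√5)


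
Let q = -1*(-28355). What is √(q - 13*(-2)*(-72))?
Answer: √26483 ≈ 162.74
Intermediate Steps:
q = 28355
√(q - 13*(-2)*(-72)) = √(28355 - 13*(-2)*(-72)) = √(28355 + 26*(-72)) = √(28355 - 1872) = √26483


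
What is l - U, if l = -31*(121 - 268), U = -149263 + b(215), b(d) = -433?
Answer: 154253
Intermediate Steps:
U = -149696 (U = -149263 - 433 = -149696)
l = 4557 (l = -31*(-147) = 4557)
l - U = 4557 - 1*(-149696) = 4557 + 149696 = 154253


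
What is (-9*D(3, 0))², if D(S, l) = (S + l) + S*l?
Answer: 729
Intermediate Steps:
D(S, l) = S + l + S*l
(-9*D(3, 0))² = (-9*(3 + 0 + 3*0))² = (-9*(3 + 0 + 0))² = (-9*3)² = (-27)² = 729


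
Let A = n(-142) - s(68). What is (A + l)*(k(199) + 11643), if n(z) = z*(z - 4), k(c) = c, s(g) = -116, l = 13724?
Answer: 409401624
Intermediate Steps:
n(z) = z*(-4 + z)
A = 20848 (A = -142*(-4 - 142) - 1*(-116) = -142*(-146) + 116 = 20732 + 116 = 20848)
(A + l)*(k(199) + 11643) = (20848 + 13724)*(199 + 11643) = 34572*11842 = 409401624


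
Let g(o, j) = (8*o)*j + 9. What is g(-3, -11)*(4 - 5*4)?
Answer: -4368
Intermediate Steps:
g(o, j) = 9 + 8*j*o (g(o, j) = 8*j*o + 9 = 9 + 8*j*o)
g(-3, -11)*(4 - 5*4) = (9 + 8*(-11)*(-3))*(4 - 5*4) = (9 + 264)*(4 - 20) = 273*(-16) = -4368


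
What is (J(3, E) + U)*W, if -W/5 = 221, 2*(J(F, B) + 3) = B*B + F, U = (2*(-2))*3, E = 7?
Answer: -12155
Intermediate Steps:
U = -12 (U = -4*3 = -12)
J(F, B) = -3 + F/2 + B²/2 (J(F, B) = -3 + (B*B + F)/2 = -3 + (B² + F)/2 = -3 + (F + B²)/2 = -3 + (F/2 + B²/2) = -3 + F/2 + B²/2)
W = -1105 (W = -5*221 = -1105)
(J(3, E) + U)*W = ((-3 + (½)*3 + (½)*7²) - 12)*(-1105) = ((-3 + 3/2 + (½)*49) - 12)*(-1105) = ((-3 + 3/2 + 49/2) - 12)*(-1105) = (23 - 12)*(-1105) = 11*(-1105) = -12155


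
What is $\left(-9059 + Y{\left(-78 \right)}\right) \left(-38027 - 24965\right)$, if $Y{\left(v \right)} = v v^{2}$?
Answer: $30463624112$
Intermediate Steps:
$Y{\left(v \right)} = v^{3}$
$\left(-9059 + Y{\left(-78 \right)}\right) \left(-38027 - 24965\right) = \left(-9059 + \left(-78\right)^{3}\right) \left(-38027 - 24965\right) = \left(-9059 - 474552\right) \left(-62992\right) = \left(-483611\right) \left(-62992\right) = 30463624112$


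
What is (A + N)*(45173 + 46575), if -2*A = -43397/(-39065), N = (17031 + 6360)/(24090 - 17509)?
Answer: 70735101118202/257086765 ≈ 2.7514e+5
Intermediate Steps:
N = 23391/6581 ≈ 3.5543
A = -43397/78130 (A = -(-43397)/(2*(-39065)) = -(-43397)*(-1)/(2*39065) = -½*43397/39065 = -43397/78130 ≈ -0.55545)
(A + N)*(45173 + 46575) = (-43397/78130 + 23391/6581)*(45173 + 46575) = (1541943173/514173530)*91748 = 70735101118202/257086765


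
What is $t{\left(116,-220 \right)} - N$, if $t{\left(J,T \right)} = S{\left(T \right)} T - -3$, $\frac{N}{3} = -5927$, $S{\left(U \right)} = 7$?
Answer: $16244$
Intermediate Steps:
$N = -17781$ ($N = 3 \left(-5927\right) = -17781$)
$t{\left(J,T \right)} = 3 + 7 T$ ($t{\left(J,T \right)} = 7 T - -3 = 7 T + 3 = 3 + 7 T$)
$t{\left(116,-220 \right)} - N = \left(3 + 7 \left(-220\right)\right) - -17781 = \left(3 - 1540\right) + 17781 = -1537 + 17781 = 16244$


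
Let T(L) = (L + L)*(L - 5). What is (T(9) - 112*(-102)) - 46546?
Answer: -35050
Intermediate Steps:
T(L) = 2*L*(-5 + L) (T(L) = (2*L)*(-5 + L) = 2*L*(-5 + L))
(T(9) - 112*(-102)) - 46546 = (2*9*(-5 + 9) - 112*(-102)) - 46546 = (2*9*4 + 11424) - 46546 = (72 + 11424) - 46546 = 11496 - 46546 = -35050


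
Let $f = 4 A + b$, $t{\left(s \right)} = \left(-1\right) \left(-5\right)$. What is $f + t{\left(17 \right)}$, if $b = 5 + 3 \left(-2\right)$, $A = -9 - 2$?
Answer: $-40$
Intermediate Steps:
$A = -11$ ($A = -9 - 2 = -11$)
$b = -1$ ($b = 5 - 6 = -1$)
$t{\left(s \right)} = 5$
$f = -45$ ($f = 4 \left(-11\right) - 1 = -44 - 1 = -45$)
$f + t{\left(17 \right)} = -45 + 5 = -40$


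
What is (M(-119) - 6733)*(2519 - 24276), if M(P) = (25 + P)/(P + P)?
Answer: 17431273260/119 ≈ 1.4648e+8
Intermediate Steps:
M(P) = (25 + P)/(2*P) (M(P) = (25 + P)/((2*P)) = (25 + P)*(1/(2*P)) = (25 + P)/(2*P))
(M(-119) - 6733)*(2519 - 24276) = ((½)*(25 - 119)/(-119) - 6733)*(2519 - 24276) = ((½)*(-1/119)*(-94) - 6733)*(-21757) = (47/119 - 6733)*(-21757) = -801180/119*(-21757) = 17431273260/119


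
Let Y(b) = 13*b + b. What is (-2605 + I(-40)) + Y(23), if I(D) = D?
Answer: -2323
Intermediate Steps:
Y(b) = 14*b
(-2605 + I(-40)) + Y(23) = (-2605 - 40) + 14*23 = -2645 + 322 = -2323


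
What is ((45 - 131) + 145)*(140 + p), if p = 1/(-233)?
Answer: 1924521/233 ≈ 8259.8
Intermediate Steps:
p = -1/233 ≈ -0.0042918
((45 - 131) + 145)*(140 + p) = ((45 - 131) + 145)*(140 - 1/233) = (-86 + 145)*(32619/233) = 59*(32619/233) = 1924521/233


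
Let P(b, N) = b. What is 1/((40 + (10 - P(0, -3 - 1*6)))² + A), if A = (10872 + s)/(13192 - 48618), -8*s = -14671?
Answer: 283408/708418353 ≈ 0.00040006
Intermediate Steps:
s = 14671/8 (s = -⅛*(-14671) = 14671/8 ≈ 1833.9)
A = -101647/283408 (A = (10872 + 14671/8)/(13192 - 48618) = (101647/8)/(-35426) = (101647/8)*(-1/35426) = -101647/283408 ≈ -0.35866)
1/((40 + (10 - P(0, -3 - 1*6)))² + A) = 1/((40 + (10 - 1*0))² - 101647/283408) = 1/((40 + (10 + 0))² - 101647/283408) = 1/((40 + 10)² - 101647/283408) = 1/(50² - 101647/283408) = 1/(2500 - 101647/283408) = 1/(708418353/283408) = 283408/708418353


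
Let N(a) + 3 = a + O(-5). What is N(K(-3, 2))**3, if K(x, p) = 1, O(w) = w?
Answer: -343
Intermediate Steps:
N(a) = -8 + a (N(a) = -3 + (a - 5) = -3 + (-5 + a) = -8 + a)
N(K(-3, 2))**3 = (-8 + 1)**3 = (-7)**3 = -343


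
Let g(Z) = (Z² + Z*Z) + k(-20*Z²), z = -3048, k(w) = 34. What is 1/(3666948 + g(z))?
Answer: 1/22247590 ≈ 4.4949e-8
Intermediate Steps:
g(Z) = 34 + 2*Z² (g(Z) = (Z² + Z*Z) + 34 = (Z² + Z²) + 34 = 2*Z² + 34 = 34 + 2*Z²)
1/(3666948 + g(z)) = 1/(3666948 + (34 + 2*(-3048)²)) = 1/(3666948 + (34 + 2*9290304)) = 1/(3666948 + (34 + 18580608)) = 1/(3666948 + 18580642) = 1/22247590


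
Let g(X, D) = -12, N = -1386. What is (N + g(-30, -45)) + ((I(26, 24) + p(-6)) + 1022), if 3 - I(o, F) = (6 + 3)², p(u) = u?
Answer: -460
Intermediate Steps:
I(o, F) = -78 (I(o, F) = 3 - (6 + 3)² = 3 - 1*9² = 3 - 1*81 = 3 - 81 = -78)
(N + g(-30, -45)) + ((I(26, 24) + p(-6)) + 1022) = (-1386 - 12) + ((-78 - 6) + 1022) = -1398 + (-84 + 1022) = -1398 + 938 = -460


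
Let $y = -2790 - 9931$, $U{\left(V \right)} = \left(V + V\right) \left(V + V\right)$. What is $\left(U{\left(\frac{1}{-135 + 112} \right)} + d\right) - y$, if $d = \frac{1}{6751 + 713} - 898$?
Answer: $\frac{46682625673}{3948456} \approx 11823.0$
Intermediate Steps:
$U{\left(V \right)} = 4 V^{2}$ ($U{\left(V \right)} = 2 V 2 V = 4 V^{2}$)
$d = - \frac{6702671}{7464}$ ($d = \frac{1}{7464} - 898 = - \frac{6702671}{7464} \approx -898.0$)
$y = -12721$ ($y = -2790 - 9931 = -12721$)
$\left(U{\left(\frac{1}{-135 + 112} \right)} + d\right) - y = \left(4 \left(\frac{1}{-135 + 112}\right)^{2} - \frac{6702671}{7464}\right) - -12721 = \left(4 \left(\frac{1}{-23}\right)^{2} - \frac{6702671}{7464}\right) + 12721 = \left(4 \left(- \frac{1}{23}\right)^{2} - \frac{6702671}{7464}\right) + 12721 = \left(4 \cdot \frac{1}{529} - \frac{6702671}{7464}\right) + 12721 = \left(\frac{4}{529} - \frac{6702671}{7464}\right) + 12721 = - \frac{3545683103}{3948456} + 12721 = \frac{46682625673}{3948456}$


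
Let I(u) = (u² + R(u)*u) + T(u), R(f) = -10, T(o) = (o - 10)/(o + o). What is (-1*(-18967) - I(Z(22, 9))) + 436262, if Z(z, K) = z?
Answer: 5004612/11 ≈ 4.5496e+5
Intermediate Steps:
T(o) = (-10 + o)/(2*o) (T(o) = (-10 + o)/((2*o)) = (-10 + o)*(1/(2*o)) = (-10 + o)/(2*o))
I(u) = u² - 10*u + (-10 + u)/(2*u) (I(u) = (u² - 10*u) + (-10 + u)/(2*u) = u² - 10*u + (-10 + u)/(2*u))
(-1*(-18967) - I(Z(22, 9))) + 436262 = (-1*(-18967) - (½ + 22² - 10*22 - 5/22)) + 436262 = (18967 - (½ + 484 - 220 - 5*1/22)) + 436262 = (18967 - (½ + 484 - 220 - 5/22)) + 436262 = (18967 - 1*2907/11) + 436262 = (18967 - 2907/11) + 436262 = 205730/11 + 436262 = 5004612/11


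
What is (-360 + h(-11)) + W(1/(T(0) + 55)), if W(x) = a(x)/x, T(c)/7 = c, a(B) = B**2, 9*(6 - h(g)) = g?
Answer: -174616/495 ≈ -352.76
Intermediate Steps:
h(g) = 6 - g/9
T(c) = 7*c
W(x) = x (W(x) = x**2/x = x)
(-360 + h(-11)) + W(1/(T(0) + 55)) = (-360 + (6 - 1/9*(-11))) + 1/(7*0 + 55) = (-360 + (6 + 11/9)) + 1/(0 + 55) = (-360 + 65/9) + 1/55 = -3175/9 + 1/55 = -174616/495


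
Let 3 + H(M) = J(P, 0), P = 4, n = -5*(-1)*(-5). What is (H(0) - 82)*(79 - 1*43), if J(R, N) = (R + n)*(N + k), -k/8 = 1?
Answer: 2988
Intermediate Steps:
n = -25 (n = 5*(-5) = -25)
k = -8 (k = -8*1 = -8)
J(R, N) = (-25 + R)*(-8 + N) (J(R, N) = (R - 25)*(N - 8) = (-25 + R)*(-8 + N))
H(M) = 165 (H(M) = -3 + (200 - 25*0 - 8*4 + 0*4) = -3 + (200 + 0 - 32 + 0) = -3 + 168 = 165)
(H(0) - 82)*(79 - 1*43) = (165 - 82)*(79 - 1*43) = 83*(79 - 43) = 83*36 = 2988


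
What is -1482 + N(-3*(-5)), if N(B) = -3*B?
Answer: -1527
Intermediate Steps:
-1482 + N(-3*(-5)) = -1482 - (-9)*(-5) = -1482 - 3*15 = -1482 - 45 = -1527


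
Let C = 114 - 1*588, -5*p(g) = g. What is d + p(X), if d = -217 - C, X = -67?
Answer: 1352/5 ≈ 270.40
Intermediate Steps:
p(g) = -g/5
C = -474 (C = 114 - 588 = -474)
d = 257 (d = -217 - 1*(-474) = -217 + 474 = 257)
d + p(X) = 257 - ⅕*(-67) = 257 + 67/5 = 1352/5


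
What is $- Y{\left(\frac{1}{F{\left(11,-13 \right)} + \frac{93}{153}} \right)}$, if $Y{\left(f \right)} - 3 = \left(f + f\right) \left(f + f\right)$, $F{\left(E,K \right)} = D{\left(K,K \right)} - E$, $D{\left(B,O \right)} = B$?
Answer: $- \frac{4280151}{1423249} \approx -3.0073$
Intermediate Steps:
$F{\left(E,K \right)} = K - E$
$Y{\left(f \right)} = 3 + 4 f^{2}$ ($Y{\left(f \right)} = 3 + \left(f + f\right) \left(f + f\right) = 3 + 2 f 2 f = 3 + 4 f^{2}$)
$- Y{\left(\frac{1}{F{\left(11,-13 \right)} + \frac{93}{153}} \right)} = - (3 + 4 \left(\frac{1}{\left(-13 - 11\right) + \frac{93}{153}}\right)^{2}) = - (3 + 4 \left(\frac{1}{\left(-13 - 11\right) + 93 \cdot \frac{1}{153}}\right)^{2}) = - (3 + 4 \left(\frac{1}{-24 + \frac{31}{51}}\right)^{2}) = - (3 + 4 \left(\frac{1}{- \frac{1193}{51}}\right)^{2}) = - (3 + 4 \left(- \frac{51}{1193}\right)^{2}) = - (3 + 4 \cdot \frac{2601}{1423249}) = - (3 + \frac{10404}{1423249}) = \left(-1\right) \frac{4280151}{1423249} = - \frac{4280151}{1423249}$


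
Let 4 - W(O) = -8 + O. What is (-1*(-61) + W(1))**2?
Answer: 5184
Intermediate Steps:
W(O) = 12 - O (W(O) = 4 - (-8 + O) = 4 + (8 - O) = 12 - O)
(-1*(-61) + W(1))**2 = (-1*(-61) + (12 - 1*1))**2 = (61 + (12 - 1))**2 = (61 + 11)**2 = 72**2 = 5184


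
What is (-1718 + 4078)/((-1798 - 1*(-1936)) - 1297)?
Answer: -2360/1159 ≈ -2.0362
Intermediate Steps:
(-1718 + 4078)/((-1798 - 1*(-1936)) - 1297) = 2360/((-1798 + 1936) - 1297) = 2360/(138 - 1297) = 2360/(-1159) = 2360*(-1/1159) = -2360/1159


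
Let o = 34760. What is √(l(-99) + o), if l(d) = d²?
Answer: √44561 ≈ 211.09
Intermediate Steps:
√(l(-99) + o) = √((-99)² + 34760) = √(9801 + 34760) = √44561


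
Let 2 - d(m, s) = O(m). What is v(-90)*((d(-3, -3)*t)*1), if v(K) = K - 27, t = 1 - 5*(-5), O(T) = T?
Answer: -15210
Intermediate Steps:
d(m, s) = 2 - m
t = 26 (t = 1 + 25 = 26)
v(K) = -27 + K
v(-90)*((d(-3, -3)*t)*1) = (-27 - 90)*(((2 - 1*(-3))*26)*1) = -117*(2 + 3)*26 = -117*5*26 = -15210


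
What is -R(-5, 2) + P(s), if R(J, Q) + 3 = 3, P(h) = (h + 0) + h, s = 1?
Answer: 2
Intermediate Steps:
P(h) = 2*h (P(h) = h + h = 2*h)
R(J, Q) = 0 (R(J, Q) = -3 + 3 = 0)
-R(-5, 2) + P(s) = -1*0 + 2*1 = 0 + 2 = 2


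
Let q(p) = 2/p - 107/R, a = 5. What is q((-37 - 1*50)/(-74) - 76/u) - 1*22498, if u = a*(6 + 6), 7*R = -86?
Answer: -195532899/8686 ≈ -22511.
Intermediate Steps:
R = -86/7 (R = (⅐)*(-86) = -86/7 ≈ -12.286)
u = 60 (u = 5*(6 + 6) = 5*12 = 60)
q(p) = 749/86 + 2/p (q(p) = 2/p - 107/(-86/7) = 2/p - 107*(-7/86) = 2/p + 749/86 = 749/86 + 2/p)
q((-37 - 1*50)/(-74) - 76/u) - 1*22498 = (749/86 + 2/((-37 - 1*50)/(-74) - 76/60)) - 1*22498 = (749/86 + 2/((-37 - 50)*(-1/74) - 76*1/60)) - 22498 = (749/86 + 2/(-87*(-1/74) - 19/15)) - 22498 = (749/86 + 2/(87/74 - 19/15)) - 22498 = (749/86 + 2/(-101/1110)) - 22498 = (749/86 + 2*(-1110/101)) - 22498 = (749/86 - 2220/101) - 22498 = -115271/8686 - 22498 = -195532899/8686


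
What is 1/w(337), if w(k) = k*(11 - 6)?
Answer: 1/1685 ≈ 0.00059347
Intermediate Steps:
w(k) = 5*k (w(k) = k*5 = 5*k)
1/w(337) = 1/(5*337) = 1/1685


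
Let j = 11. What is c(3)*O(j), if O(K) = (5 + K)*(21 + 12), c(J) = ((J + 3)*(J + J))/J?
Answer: 6336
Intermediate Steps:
c(J) = 6 + 2*J (c(J) = ((3 + J)*(2*J))/J = (2*J*(3 + J))/J = 6 + 2*J)
O(K) = 165 + 33*K (O(K) = (5 + K)*33 = 165 + 33*K)
c(3)*O(j) = (6 + 2*3)*(165 + 33*11) = (6 + 6)*(165 + 363) = 12*528 = 6336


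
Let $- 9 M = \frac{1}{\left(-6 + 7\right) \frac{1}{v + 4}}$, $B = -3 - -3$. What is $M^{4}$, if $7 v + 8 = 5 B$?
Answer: $\frac{160000}{15752961} \approx 0.010157$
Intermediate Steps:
$B = 0$ ($B = -3 + 3 = 0$)
$v = - \frac{8}{7}$ ($v = - \frac{8}{7} + \frac{5 \cdot 0}{7} = - \frac{8}{7} + \frac{1}{7} \cdot 0 = - \frac{8}{7} + 0 = - \frac{8}{7} \approx -1.1429$)
$M = - \frac{20}{63}$ ($M = - \frac{1}{9 \frac{-6 + 7}{- \frac{8}{7} + 4}} = - \frac{1}{9 \cdot 1 \frac{1}{\frac{20}{7}}} = - \frac{1}{9 \cdot 1 \cdot \frac{7}{20}} = - \frac{1}{9 \cdot \frac{7}{20}} = \left(- \frac{1}{9}\right) \frac{20}{7} = - \frac{20}{63} \approx -0.31746$)
$M^{4} = \left(- \frac{20}{63}\right)^{4} = \frac{160000}{15752961}$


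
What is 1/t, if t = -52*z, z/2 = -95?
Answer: 1/9880 ≈ 0.00010121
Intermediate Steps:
z = -190 (z = 2*(-95) = -190)
t = 9880 (t = -52*(-190) = 9880)
1/t = 1/9880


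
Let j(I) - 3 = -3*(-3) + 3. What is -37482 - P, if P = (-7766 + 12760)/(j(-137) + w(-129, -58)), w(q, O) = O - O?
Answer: -567224/15 ≈ -37815.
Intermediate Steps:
w(q, O) = 0
j(I) = 15 (j(I) = 3 + (-3*(-3) + 3) = 3 + (9 + 3) = 3 + 12 = 15)
P = 4994/15 (P = (-7766 + 12760)/(15 + 0) = 4994/15 ≈ 332.93)
-37482 - P = -37482 - 1*4994/15 = -37482 - 4994/15 = -567224/15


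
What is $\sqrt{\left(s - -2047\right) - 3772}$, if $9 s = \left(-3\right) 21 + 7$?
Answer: $\frac{i \sqrt{15581}}{3} \approx 41.608 i$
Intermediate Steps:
$s = - \frac{56}{9}$ ($s = \frac{\left(-3\right) 21 + 7}{9} = \frac{-63 + 7}{9} = \frac{1}{9} \left(-56\right) = - \frac{56}{9} \approx -6.2222$)
$\sqrt{\left(s - -2047\right) - 3772} = \sqrt{\left(- \frac{56}{9} - -2047\right) - 3772} = \sqrt{\left(- \frac{56}{9} + 2047\right) - 3772} = \sqrt{\frac{18367}{9} - 3772} = \sqrt{- \frac{15581}{9}} = \frac{i \sqrt{15581}}{3}$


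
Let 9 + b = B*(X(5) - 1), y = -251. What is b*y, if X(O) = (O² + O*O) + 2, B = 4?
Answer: -48945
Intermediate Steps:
X(O) = 2 + 2*O² (X(O) = (O² + O²) + 2 = 2*O² + 2 = 2 + 2*O²)
b = 195 (b = -9 + 4*((2 + 2*5²) - 1) = -9 + 4*((2 + 2*25) - 1) = -9 + 4*((2 + 50) - 1) = -9 + 4*(52 - 1) = -9 + 4*51 = -9 + 204 = 195)
b*y = 195*(-251) = -48945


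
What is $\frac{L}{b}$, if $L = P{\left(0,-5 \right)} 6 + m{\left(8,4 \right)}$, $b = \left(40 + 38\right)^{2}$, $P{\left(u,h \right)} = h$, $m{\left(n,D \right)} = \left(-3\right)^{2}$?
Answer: $- \frac{7}{2028} \approx -0.0034517$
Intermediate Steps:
$m{\left(n,D \right)} = 9$
$b = 6084$ ($b = 78^{2} = 6084$)
$L = -21$ ($L = \left(-5\right) 6 + 9 = -30 + 9 = -21$)
$\frac{L}{b} = - \frac{21}{6084} = \left(-21\right) \frac{1}{6084} = - \frac{7}{2028}$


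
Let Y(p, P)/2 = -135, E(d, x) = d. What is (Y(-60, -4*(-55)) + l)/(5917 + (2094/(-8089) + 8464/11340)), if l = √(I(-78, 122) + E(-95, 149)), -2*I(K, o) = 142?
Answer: -6191725050/135701687689 + 22932315*I*√166/135701687689 ≈ -0.045627 + 0.0021773*I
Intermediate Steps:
I(K, o) = -71 (I(K, o) = -½*142 = -71)
Y(p, P) = -270 (Y(p, P) = 2*(-135) = -270)
l = I*√166 (l = √(-71 - 95) = √(-166) = I*√166 ≈ 12.884*I)
(Y(-60, -4*(-55)) + l)/(5917 + (2094/(-8089) + 8464/11340)) = (-270 + I*√166)/(5917 + (2094/(-8089) + 8464/11340)) = (-270 + I*√166)/(5917 + (2094*(-1/8089) + 8464*(1/11340))) = (-270 + I*√166)/(5917 + (-2094/8089 + 2116/2835)) = (-270 + I*√166)/(5917 + 11179834/22932315) = (-270 + I*√166)/(135701687689/22932315) = (-270 + I*√166)*(22932315/135701687689) = -6191725050/135701687689 + 22932315*I*√166/135701687689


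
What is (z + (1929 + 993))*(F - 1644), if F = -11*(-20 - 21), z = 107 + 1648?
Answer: -5579661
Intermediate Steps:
z = 1755
F = 451 (F = -11*(-41) = 451)
(z + (1929 + 993))*(F - 1644) = (1755 + (1929 + 993))*(451 - 1644) = (1755 + 2922)*(-1193) = 4677*(-1193) = -5579661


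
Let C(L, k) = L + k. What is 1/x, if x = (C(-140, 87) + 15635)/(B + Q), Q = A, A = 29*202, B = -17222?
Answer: -1894/2597 ≈ -0.72930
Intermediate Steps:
A = 5858
Q = 5858
x = -2597/1894 (x = ((-140 + 87) + 15635)/(-17222 + 5858) = (-53 + 15635)/(-11364) = 15582*(-1/11364) = -2597/1894 ≈ -1.3712)
1/x = 1/(-2597/1894) = -1894/2597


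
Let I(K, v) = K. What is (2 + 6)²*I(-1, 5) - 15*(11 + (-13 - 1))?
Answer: -19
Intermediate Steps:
(2 + 6)²*I(-1, 5) - 15*(11 + (-13 - 1)) = (2 + 6)²*(-1) - 15*(11 + (-13 - 1)) = 8²*(-1) - 15*(11 - 14) = 64*(-1) - 15*(-3) = -64 + 45 = -19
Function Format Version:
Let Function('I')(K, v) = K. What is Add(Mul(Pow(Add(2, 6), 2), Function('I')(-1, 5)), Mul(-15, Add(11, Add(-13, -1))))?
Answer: -19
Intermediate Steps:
Add(Mul(Pow(Add(2, 6), 2), Function('I')(-1, 5)), Mul(-15, Add(11, Add(-13, -1)))) = Add(Mul(Pow(Add(2, 6), 2), -1), Mul(-15, Add(11, Add(-13, -1)))) = Add(Mul(Pow(8, 2), -1), Mul(-15, Add(11, -14))) = Add(Mul(64, -1), Mul(-15, -3)) = Add(-64, 45) = -19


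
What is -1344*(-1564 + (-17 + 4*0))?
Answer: 2124864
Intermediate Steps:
-1344*(-1564 + (-17 + 4*0)) = -1344*(-1564 + (-17 + 0)) = -1344*(-1564 - 17) = -1344*(-1581) = 2124864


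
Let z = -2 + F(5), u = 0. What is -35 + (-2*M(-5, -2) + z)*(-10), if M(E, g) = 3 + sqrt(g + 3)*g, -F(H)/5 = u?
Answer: 5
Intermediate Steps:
F(H) = 0 (F(H) = -5*0 = 0)
M(E, g) = 3 + g*sqrt(3 + g) (M(E, g) = 3 + sqrt(3 + g)*g = 3 + g*sqrt(3 + g))
z = -2 (z = -2 + 0 = -2)
-35 + (-2*M(-5, -2) + z)*(-10) = -35 + (-2*(3 - 2*sqrt(3 - 2)) - 2)*(-10) = -35 + (-2*(3 - 2*sqrt(1)) - 2)*(-10) = -35 + (-2*(3 - 2*1) - 2)*(-10) = -35 + (-2*(3 - 2) - 2)*(-10) = -35 + (-2*1 - 2)*(-10) = -35 + (-2 - 2)*(-10) = -35 - 4*(-10) = -35 + 40 = 5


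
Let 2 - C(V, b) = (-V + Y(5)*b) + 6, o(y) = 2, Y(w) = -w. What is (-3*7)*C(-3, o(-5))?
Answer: -63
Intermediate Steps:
C(V, b) = -4 + V + 5*b (C(V, b) = 2 - ((-V + (-1*5)*b) + 6) = 2 - ((-V - 5*b) + 6) = 2 - (6 - V - 5*b) = 2 + (-6 + V + 5*b) = -4 + V + 5*b)
(-3*7)*C(-3, o(-5)) = (-3*7)*(-4 - 3 + 5*2) = -21*(-4 - 3 + 10) = -21*3 = -63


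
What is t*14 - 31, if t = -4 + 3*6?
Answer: 165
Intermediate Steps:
t = 14 (t = -4 + 18 = 14)
t*14 - 31 = 14*14 - 31 = 196 - 31 = 165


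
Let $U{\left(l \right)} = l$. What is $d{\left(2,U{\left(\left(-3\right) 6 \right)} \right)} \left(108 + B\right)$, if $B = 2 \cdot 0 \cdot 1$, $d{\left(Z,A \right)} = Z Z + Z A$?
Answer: $-3456$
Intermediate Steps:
$d{\left(Z,A \right)} = Z^{2} + A Z$
$B = 0$ ($B = 0 \cdot 1 = 0$)
$d{\left(2,U{\left(\left(-3\right) 6 \right)} \right)} \left(108 + B\right) = 2 \left(\left(-3\right) 6 + 2\right) \left(108 + 0\right) = 2 \left(-18 + 2\right) 108 = 2 \left(-16\right) 108 = \left(-32\right) 108 = -3456$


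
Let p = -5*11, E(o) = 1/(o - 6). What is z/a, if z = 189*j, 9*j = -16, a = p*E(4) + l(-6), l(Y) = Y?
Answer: -672/43 ≈ -15.628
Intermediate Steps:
E(o) = 1/(-6 + o)
p = -55
a = 43/2 (a = -55/(-6 + 4) - 6 = -55/(-2) - 6 = -55*(-½) - 6 = 55/2 - 6 = 43/2 ≈ 21.500)
j = -16/9 (j = (⅑)*(-16) = -16/9 ≈ -1.7778)
z = -336 (z = 189*(-16/9) = -336)
z/a = -336/43/2 = -336*2/43 = -672/43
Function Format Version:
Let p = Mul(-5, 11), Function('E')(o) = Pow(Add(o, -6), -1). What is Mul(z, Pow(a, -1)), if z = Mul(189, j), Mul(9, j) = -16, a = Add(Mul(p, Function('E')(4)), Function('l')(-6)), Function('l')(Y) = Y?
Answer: Rational(-672, 43) ≈ -15.628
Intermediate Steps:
Function('E')(o) = Pow(Add(-6, o), -1)
p = -55
a = Rational(43, 2) (a = Add(Mul(-55, Pow(Add(-6, 4), -1)), -6) = Add(Mul(-55, Pow(-2, -1)), -6) = Add(Mul(-55, Rational(-1, 2)), -6) = Add(Rational(55, 2), -6) = Rational(43, 2) ≈ 21.500)
j = Rational(-16, 9) (j = Mul(Rational(1, 9), -16) = Rational(-16, 9) ≈ -1.7778)
z = -336 (z = Mul(189, Rational(-16, 9)) = -336)
Mul(z, Pow(a, -1)) = Mul(-336, Pow(Rational(43, 2), -1)) = Mul(-336, Rational(2, 43)) = Rational(-672, 43)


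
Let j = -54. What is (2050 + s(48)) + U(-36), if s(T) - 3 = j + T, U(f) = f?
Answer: 2011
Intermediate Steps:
s(T) = -51 + T (s(T) = 3 + (-54 + T) = -51 + T)
(2050 + s(48)) + U(-36) = (2050 + (-51 + 48)) - 36 = (2050 - 3) - 36 = 2047 - 36 = 2011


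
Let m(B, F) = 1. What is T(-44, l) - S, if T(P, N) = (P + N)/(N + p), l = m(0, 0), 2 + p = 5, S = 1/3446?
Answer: -74091/6892 ≈ -10.750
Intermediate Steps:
S = 1/3446 ≈ 0.00029019
p = 3 (p = -2 + 5 = 3)
l = 1
T(P, N) = (N + P)/(3 + N) (T(P, N) = (P + N)/(N + 3) = (N + P)/(3 + N))
T(-44, l) - S = (1 - 44)/(3 + 1) - 1*1/3446 = -43/4 - 1/3446 = -74091/6892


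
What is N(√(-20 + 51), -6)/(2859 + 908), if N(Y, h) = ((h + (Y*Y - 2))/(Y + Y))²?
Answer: 529/467108 ≈ 0.0011325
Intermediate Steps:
N(Y, h) = (-2 + h + Y²)²/(4*Y²) (N(Y, h) = ((h + (Y² - 2))/((2*Y)))² = ((h + (-2 + Y²))*(1/(2*Y)))² = ((-2 + h + Y²)*(1/(2*Y)))² = ((-2 + h + Y²)/(2*Y))² = (-2 + h + Y²)²/(4*Y²))
N(√(-20 + 51), -6)/(2859 + 908) = ((-2 - 6 + (√(-20 + 51))²)²/(4*(√(-20 + 51))²))/(2859 + 908) = ((-2 - 6 + (√31)²)²/(4*(√31)²))/3767 = ((¼)*(1/31)*(-2 - 6 + 31)²)*(1/3767) = ((¼)*(1/31)*23²)*(1/3767) = ((¼)*(1/31)*529)*(1/3767) = (529/124)*(1/3767) = 529/467108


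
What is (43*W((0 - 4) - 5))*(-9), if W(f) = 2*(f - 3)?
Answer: 9288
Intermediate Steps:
W(f) = -6 + 2*f (W(f) = 2*(-3 + f) = -6 + 2*f)
(43*W((0 - 4) - 5))*(-9) = (43*(-6 + 2*((0 - 4) - 5)))*(-9) = (43*(-6 + 2*(-4 - 5)))*(-9) = (43*(-6 + 2*(-9)))*(-9) = (43*(-6 - 18))*(-9) = (43*(-24))*(-9) = -1032*(-9) = 9288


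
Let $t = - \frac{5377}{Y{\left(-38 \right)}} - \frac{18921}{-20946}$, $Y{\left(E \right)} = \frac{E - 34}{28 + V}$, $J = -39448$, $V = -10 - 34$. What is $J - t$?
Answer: $- \frac{2403805759}{62838} \approx -38254.0$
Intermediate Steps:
$V = -44$
$Y{\left(E \right)} = \frac{17}{8} - \frac{E}{16}$ ($Y{\left(E \right)} = \frac{E - 34}{28 - 44} = \frac{-34 + E}{-16} = \left(-34 + E\right) \left(- \frac{1}{16}\right) = \frac{17}{8} - \frac{E}{16}$)
$t = - \frac{75027665}{62838}$ ($t = - \frac{5377}{\frac{17}{8} - - \frac{19}{8}} - \frac{18921}{-20946} = - \frac{5377}{\frac{17}{8} + \frac{19}{8}} - - \frac{6307}{6982} = - \frac{5377}{\frac{9}{2}} + \frac{6307}{6982} = \left(-5377\right) \frac{2}{9} + \frac{6307}{6982} = - \frac{10754}{9} + \frac{6307}{6982} = - \frac{75027665}{62838} \approx -1194.0$)
$J - t = -39448 - - \frac{75027665}{62838} = -39448 + \frac{75027665}{62838} = - \frac{2403805759}{62838}$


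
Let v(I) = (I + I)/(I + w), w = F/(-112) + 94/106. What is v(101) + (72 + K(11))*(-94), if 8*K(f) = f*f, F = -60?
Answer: -4978005133/607980 ≈ -8187.8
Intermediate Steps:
w = 2111/1484 (w = -60/(-112) + 94/106 = -60*(-1/112) + 94*(1/106) = 15/28 + 47/53 = 2111/1484 ≈ 1.4225)
v(I) = 2*I/(2111/1484 + I) (v(I) = (I + I)/(I + 2111/1484) = (2*I)/(2111/1484 + I) = 2*I/(2111/1484 + I))
K(f) = f²/8 (K(f) = (f*f)/8 = f²/8)
v(101) + (72 + K(11))*(-94) = 2968*101/(2111 + 1484*101) + (72 + (⅛)*11²)*(-94) = 2968*101/(2111 + 149884) + (72 + (⅛)*121)*(-94) = 2968*101/151995 + (72 + 121/8)*(-94) = 2968*101*(1/151995) + (697/8)*(-94) = 299768/151995 - 32759/4 = -4978005133/607980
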